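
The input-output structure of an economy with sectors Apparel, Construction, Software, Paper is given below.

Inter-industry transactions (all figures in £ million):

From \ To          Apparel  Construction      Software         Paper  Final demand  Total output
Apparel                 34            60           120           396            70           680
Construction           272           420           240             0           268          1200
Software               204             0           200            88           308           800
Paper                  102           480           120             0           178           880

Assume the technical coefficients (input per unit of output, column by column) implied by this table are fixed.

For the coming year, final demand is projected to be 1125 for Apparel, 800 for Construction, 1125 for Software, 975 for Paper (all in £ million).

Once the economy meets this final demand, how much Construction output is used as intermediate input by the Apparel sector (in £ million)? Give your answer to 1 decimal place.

z_21 = 1648.3

Technical coefficients a_ij = z_ij / X_j:
  a_11 = 34/680 = 0.05, a_21 = 272/680 = 0.40, a_31 = 204/680 = 0.30, a_41 = 102/680 = 0.15
  a_12 = 60/1200 = 0.05, a_22 = 420/1200 = 0.35, a_32 = 0/1200 = 0.00, a_42 = 480/1200 = 0.40
  a_13 = 120/800 = 0.15, a_23 = 240/800 = 0.30, a_33 = 200/800 = 0.25, a_43 = 120/800 = 0.15
  a_14 = 396/880 = 0.45, a_24 = 0/880 = 0.00, a_34 = 88/880 = 0.10, a_44 = 0/880 = 0.00
I − A =
  [   0.95    -0.05    -0.15    -0.45]
  [  -0.40     0.65    -0.30     0.00]
  [  -0.30     0.00     0.75    -0.10]
  [  -0.15    -0.40    -0.15     1.00]
Compute the cofactors C_ij = (−1)^(i+j)·(3×3 minor ij) of I−A; the adjugate is their transpose:
adj(I−A) = Cᵀ =
  [ 0.465750   0.177750   0.210375   0.230625]
  [ 0.388500   0.580125   0.351750   0.210000]
  [ 0.220750   0.107750   0.481625   0.147500]
  [ 0.258375   0.274875   0.244500   0.414375]
det(I−A) = Σ_j (I−A)_1j·C_1j = (0.95)(0.465750) + (-0.05)(0.388500) + (-0.15)(0.220750) + (-0.45)(0.258375) = 0.27365625
(I − A)⁻¹ = adj(I−A) / det(I−A) ≈
  [   1.7020     0.6495     0.7688     0.8428]
  [   1.4197     2.1199     1.2854     0.7674]
  [   0.8067     0.3937     1.7600     0.5390]
  [   0.9442     1.0045     0.8935     1.5142]
First solve x = (I − A)⁻¹ d = adj(I−A)·d / det(I−A); in particular x_1 = (0.465750·1125 + 0.177750·800 + 0.210375·1125 + 0.230625·975) / 0.27365625 = 1127.70 / 0.27365625 ≈ 4120.863.
Intermediate flow from 2 to 1: z_21 = a_21 · x_1 = 0.40 × 1127.70 / 0.27365625 = 451.08 / 0.27365625 ≈ 1648.3.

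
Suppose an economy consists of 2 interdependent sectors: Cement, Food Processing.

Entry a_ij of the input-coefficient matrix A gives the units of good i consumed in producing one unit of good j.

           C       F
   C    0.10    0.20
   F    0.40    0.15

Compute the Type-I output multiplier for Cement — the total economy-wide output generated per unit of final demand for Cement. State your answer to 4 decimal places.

m_C = 1.8248

I − A =
  [   0.90    -0.20]
  [  -0.40     0.85]
det(I−A) = (0.90)(0.85) − (-0.20)(-0.40) = 0.6850
adj(I−A) = [[0.85, 0.20], [0.40, 0.90]]
(I − A)⁻¹ = adj(I−A) / det(I−A) ≈
  [   1.24088     0.29197]
  [   0.58394     1.31387]
The output multiplier for sector j is the column-j sum of the Leontief inverse (I − A)⁻¹ = adj(I−A) / det(I−A).
Column C of adj(I−A): (0.85, 0.40); det(I−A) = 0.6850.
m_C = (0.85 + 0.40) / 0.6850 = 1.25 / 0.6850 ≈ 1.8248.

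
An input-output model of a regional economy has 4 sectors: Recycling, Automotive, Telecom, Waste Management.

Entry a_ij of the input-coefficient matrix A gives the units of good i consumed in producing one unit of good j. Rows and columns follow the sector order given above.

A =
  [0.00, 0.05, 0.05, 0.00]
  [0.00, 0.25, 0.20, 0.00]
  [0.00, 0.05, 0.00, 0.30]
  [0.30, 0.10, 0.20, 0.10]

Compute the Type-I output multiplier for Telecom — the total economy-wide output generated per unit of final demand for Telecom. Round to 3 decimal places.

I − A =
  [   1.00    -0.05    -0.05     0.00]
  [   0.00     0.75    -0.20     0.00]
  [   0.00    -0.05     1.00    -0.30]
  [  -0.30    -0.10    -0.20     0.90]
Compute the cofactors C_ij = (−1)^(i+j)·(3×3 minor ij) of I−A; the adjugate is their transpose:
adj(I−A) = Cᵀ =
  [ 0.61500   0.04575   0.04275   0.01425]
  [ 0.01800   0.83550   0.18000   0.06000]
  [ 0.06750   0.07950   0.67500   0.22500]
  [ 0.22200   0.12575   0.18425   0.74000]
det(I−A) = Σ_j (I−A)_1j·C_1j = (1.00)(0.61500) + (-0.05)(0.01800) + (-0.05)(0.06750) + (0.00)(0.22200) = 0.610725
(I − A)⁻¹ = adj(I−A) / det(I−A) ≈
  [   1.0070     0.0749     0.0700     0.0233]
  [   0.0295     1.3680     0.2947     0.0982]
  [   0.1105     0.1302     1.1052     0.3684]
  [   0.3635     0.2059     0.3017     1.2117]
The output multiplier for sector j is the column-j sum of the Leontief inverse (I − A)⁻¹ = adj(I−A) / det(I−A).
Column T of adj(I−A): (0.04275, 0.18000, 0.67500, 0.18425); det(I−A) = 0.610725.
m_T = (0.04275 + 0.18000 + 0.67500 + 0.18425) / 0.610725 = 1.082 / 0.610725 ≈ 1.772.

m_T = 1.772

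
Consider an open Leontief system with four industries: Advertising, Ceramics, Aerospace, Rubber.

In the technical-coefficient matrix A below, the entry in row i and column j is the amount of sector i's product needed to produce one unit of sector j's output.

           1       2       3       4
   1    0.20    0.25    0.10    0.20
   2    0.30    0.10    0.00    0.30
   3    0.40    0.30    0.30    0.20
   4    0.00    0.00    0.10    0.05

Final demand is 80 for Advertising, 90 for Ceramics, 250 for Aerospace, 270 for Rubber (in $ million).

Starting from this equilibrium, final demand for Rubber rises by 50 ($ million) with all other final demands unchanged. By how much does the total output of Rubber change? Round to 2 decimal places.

I − A =
  [   0.80    -0.25    -0.10    -0.20]
  [  -0.30     0.90     0.00    -0.30]
  [  -0.40    -0.30     0.70    -0.20]
  [   0.00     0.00    -0.10     0.95]
Compute the cofactors C_ij = (−1)^(i+j)·(3×3 minor ij) of I−A; the adjugate is their transpose:
adj(I−A) = Cᵀ =
  [ 0.57150   0.19575   0.11100   0.20550]
  [ 0.20550   0.47000   0.05850   0.20400]
  [ 0.42750   0.32300   0.61275   0.32100]
  [ 0.04500   0.03400   0.06450   0.40650]
det(I−A) = Σ_j (I−A)_1j·C_1j = (0.80)(0.57150) + (-0.25)(0.20550) + (-0.10)(0.42750) + (-0.20)(0.04500) = 0.354075
(I − A)⁻¹ = adj(I−A) / det(I−A) ≈
  [   1.6141     0.5528     0.3135     0.5804]
  [   0.5804     1.3274     0.1652     0.5761]
  [   1.2074     0.9122     1.7306     0.9066]
  [   0.1271     0.0960     0.1822     1.1481]
Δx = (I − A)⁻¹ Δd with Δd having +50 in the Rubber component and 0 elsewhere.
So Δx_4 = L_44 · (+50), where L_44 = adj(I−A)_44 / det(I−A) = 0.40650 / 0.354075.
Δx_4 = 0.40650 × (+50) / 0.354075 = 20.325 / 0.354075 ≈ 57.40.

Δx_4 = 57.40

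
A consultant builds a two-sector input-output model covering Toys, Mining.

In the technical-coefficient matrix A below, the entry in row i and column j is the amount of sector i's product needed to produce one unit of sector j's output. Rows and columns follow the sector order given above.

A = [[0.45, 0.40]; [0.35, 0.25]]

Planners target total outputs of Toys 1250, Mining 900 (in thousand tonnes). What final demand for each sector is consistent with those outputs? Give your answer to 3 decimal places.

d_1 = 327.500, d_2 = 237.500

I − A =
  [   0.55    -0.40]
  [  -0.35     0.75]
d = (I − A) x:
  d_1 = (+0.55)·1250 + (-0.40)·900 = 327.500
  d_2 = (-0.35)·1250 + (+0.75)·900 = 237.500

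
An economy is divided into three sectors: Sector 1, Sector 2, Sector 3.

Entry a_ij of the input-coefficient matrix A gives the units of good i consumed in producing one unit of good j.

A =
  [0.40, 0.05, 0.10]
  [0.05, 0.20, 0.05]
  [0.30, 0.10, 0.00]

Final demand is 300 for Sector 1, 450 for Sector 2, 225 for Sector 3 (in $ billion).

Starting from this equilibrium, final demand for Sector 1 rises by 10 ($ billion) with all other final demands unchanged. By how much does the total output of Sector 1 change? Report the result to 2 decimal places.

I − A =
  [   0.60    -0.05    -0.10]
  [  -0.05     0.80    -0.05]
  [  -0.30    -0.10     1.00]
Cofactors of I−A, C_ij = (−1)^(i+j)·(minor ij) (rows/columns in the sector order above):
  C_11 = (0.80)(1.00) − (-0.05)(-0.10) = 0.7950
  C_12 = −[(-0.05)(1.00) − (-0.05)(-0.30)] = 0.0650
  C_13 = (-0.05)(-0.10) − (0.80)(-0.30) = 0.2450
  C_21 = −[(-0.05)(1.00) − (-0.10)(-0.10)] = 0.0600
  C_22 = (0.60)(1.00) − (-0.10)(-0.30) = 0.5700
  C_23 = −[(0.60)(-0.10) − (-0.05)(-0.30)] = 0.0750
  C_31 = (-0.05)(-0.05) − (-0.10)(0.80) = 0.0825
  C_32 = −[(0.60)(-0.05) − (-0.10)(-0.05)] = 0.0350
  C_33 = (0.60)(0.80) − (-0.05)(-0.05) = 0.4775
det(I−A) = Σ_j (I−A)_1j·C_1j = (0.60)(0.7950) + (-0.05)(0.0650) + (-0.10)(0.2450) = 0.44925
adj(I−A) = Cᵀ =
  [ 0.7950   0.0600   0.0825]
  [ 0.0650   0.5700   0.0350]
  [ 0.2450   0.0750   0.4775]
(I − A)⁻¹ = adj(I−A) / det(I−A) ≈
  [   1.7696     0.1336     0.1836]
  [   0.1447     1.2688     0.0779]
  [   0.5454     0.1669     1.0629]
Δx = (I − A)⁻¹ Δd with Δd having +10 in the Sector 1 component and 0 elsewhere.
So Δx_1 = L_11 · (+10), where L_11 = adj(I−A)_11 / det(I−A) = 0.7950 / 0.44925.
Δx_1 = 0.7950 × (+10) / 0.44925 = 7.95 / 0.44925 ≈ 17.70.

Δx_1 = 17.70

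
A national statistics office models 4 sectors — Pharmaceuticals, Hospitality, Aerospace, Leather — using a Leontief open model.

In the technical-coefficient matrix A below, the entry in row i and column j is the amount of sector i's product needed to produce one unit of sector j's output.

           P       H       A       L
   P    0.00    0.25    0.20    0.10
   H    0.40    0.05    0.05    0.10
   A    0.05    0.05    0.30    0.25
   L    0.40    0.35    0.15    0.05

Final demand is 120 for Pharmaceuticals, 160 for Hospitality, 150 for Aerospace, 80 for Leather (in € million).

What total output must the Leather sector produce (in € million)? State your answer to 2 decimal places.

x_L = 435.58

I − A =
  [   1.00    -0.25    -0.20    -0.10]
  [  -0.40     0.95    -0.05    -0.10]
  [  -0.05    -0.05     0.70    -0.25]
  [  -0.40    -0.35    -0.15     0.95]
Compute the cofactors C_ij = (−1)^(i+j)·(3×3 minor ij) of I−A; the adjugate is their transpose:
adj(I−A) = Cᵀ =
  [ 0.564125   0.209125   0.205125   0.135375]
  [ 0.287125   0.569250   0.150500   0.129750]
  [ 0.194375   0.171625   0.710500   0.225500]
  [ 0.374000   0.324875   0.254000   0.578375]
det(I−A) = Σ_j (I−A)_1j·C_1j = (1.00)(0.564125) + (-0.25)(0.287125) + (-0.20)(0.194375) + (-0.10)(0.374000) = 0.41606875
(I − A)⁻¹ = adj(I−A) / det(I−A) ≈
  [   1.3558     0.5026     0.4930     0.3254]
  [   0.6901     1.3682     0.3617     0.3118]
  [   0.4672     0.4125     1.7077     0.5420]
  [   0.8989     0.7808     0.6105     1.3901]
x = (I − A)⁻¹ d = adj(I−A)·d / det(I−A), with det(I−A) = 0.41606875:
  x_P = (0.564125·120 + 0.209125·160 + 0.205125·150 + 0.135375·80) / 0.41606875 = 142.75375 / 0.41606875 ≈ 343.10
  x_H = (0.287125·120 + 0.569250·160 + 0.150500·150 + 0.129750·80) / 0.41606875 = 158.49 / 0.41606875 ≈ 380.92
  x_A = (0.194375·120 + 0.171625·160 + 0.710500·150 + 0.225500·80) / 0.41606875 = 175.40 / 0.41606875 ≈ 421.56
  x_L = (0.374000·120 + 0.324875·160 + 0.254000·150 + 0.578375·80) / 0.41606875 = 181.23 / 0.41606875 ≈ 435.58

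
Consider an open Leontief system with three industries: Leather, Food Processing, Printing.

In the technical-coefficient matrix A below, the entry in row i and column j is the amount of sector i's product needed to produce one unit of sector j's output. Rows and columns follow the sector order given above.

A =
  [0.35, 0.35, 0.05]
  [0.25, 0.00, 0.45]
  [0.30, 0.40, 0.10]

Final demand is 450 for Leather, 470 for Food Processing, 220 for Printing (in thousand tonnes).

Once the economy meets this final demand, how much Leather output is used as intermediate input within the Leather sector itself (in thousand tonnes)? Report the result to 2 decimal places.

I − A =
  [   0.65    -0.35    -0.05]
  [  -0.25     1.00    -0.45]
  [  -0.30    -0.40     0.90]
Cofactors of I−A, C_ij = (−1)^(i+j)·(minor ij) (rows/columns in the sector order above):
  C_11 = (1.00)(0.90) − (-0.45)(-0.40) = 0.7200
  C_12 = −[(-0.25)(0.90) − (-0.45)(-0.30)] = 0.3600
  C_13 = (-0.25)(-0.40) − (1.00)(-0.30) = 0.4000
  C_21 = −[(-0.35)(0.90) − (-0.05)(-0.40)] = 0.3350
  C_22 = (0.65)(0.90) − (-0.05)(-0.30) = 0.5700
  C_23 = −[(0.65)(-0.40) − (-0.35)(-0.30)] = 0.3650
  C_31 = (-0.35)(-0.45) − (-0.05)(1.00) = 0.2075
  C_32 = −[(0.65)(-0.45) − (-0.05)(-0.25)] = 0.3050
  C_33 = (0.65)(1.00) − (-0.35)(-0.25) = 0.5625
det(I−A) = Σ_j (I−A)_1j·C_1j = (0.65)(0.7200) + (-0.35)(0.3600) + (-0.05)(0.4000) = 0.3220
adj(I−A) = Cᵀ =
  [ 0.7200   0.3350   0.2075]
  [ 0.3600   0.5700   0.3050]
  [ 0.4000   0.3650   0.5625]
(I − A)⁻¹ = adj(I−A) / det(I−A) ≈
  [   2.2360     1.0404     0.6444]
  [   1.1180     1.7702     0.9472]
  [   1.2422     1.1335     1.7469]
First solve x = (I − A)⁻¹ d = adj(I−A)·d / det(I−A); in particular x_1 = (0.7200·450 + 0.3350·470 + 0.2075·220) / 0.3220 = 527.10 / 0.3220 ≈ 1636.9565.
Intermediate flow from 1 to 1: z_11 = a_11 · x_1 = 0.35 × 527.10 / 0.3220 = 184.485 / 0.3220 ≈ 572.93.

z_11 = 572.93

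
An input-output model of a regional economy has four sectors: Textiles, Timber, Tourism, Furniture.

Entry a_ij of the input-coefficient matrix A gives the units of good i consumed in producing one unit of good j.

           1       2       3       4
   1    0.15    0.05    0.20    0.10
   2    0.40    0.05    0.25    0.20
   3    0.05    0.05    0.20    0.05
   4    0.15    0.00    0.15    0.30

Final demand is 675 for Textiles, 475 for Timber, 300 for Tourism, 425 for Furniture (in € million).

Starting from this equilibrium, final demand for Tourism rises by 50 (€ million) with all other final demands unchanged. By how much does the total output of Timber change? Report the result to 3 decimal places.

I − A =
  [   0.85    -0.05    -0.20    -0.10]
  [  -0.40     0.95    -0.25    -0.20]
  [  -0.05    -0.05     0.80    -0.05]
  [  -0.15     0.00    -0.15     0.70]
Compute the cofactors C_ij = (−1)^(i+j)·(3×3 minor ij) of I−A; the adjugate is their transpose:
adj(I−A) = Cᵀ =
  [ 0.514625   0.035375   0.157500   0.094875]
  [ 0.257125   0.448375   0.238500   0.181875]
  [ 0.055875   0.031125   0.535500   0.055125]
  [ 0.122250   0.014250   0.148500   0.605250]
det(I−A) = Σ_j (I−A)_1j·C_1j = (0.85)(0.514625) + (-0.05)(0.257125) + (-0.20)(0.055875) + (-0.10)(0.122250) = 0.401175
(I − A)⁻¹ = adj(I−A) / det(I−A) ≈
  [   1.2828     0.0882     0.3926     0.2365]
  [   0.6409     1.1177     0.5945     0.4534]
  [   0.1393     0.0776     1.3348     0.1374]
  [   0.3047     0.0355     0.3702     1.5087]
Δx = (I − A)⁻¹ Δd with Δd having +50 in the Tourism component and 0 elsewhere.
So Δx_2 = L_23 · (+50), where L_23 = adj(I−A)_23 / det(I−A) = 0.238500 / 0.401175.
Δx_2 = 0.238500 × (+50) / 0.401175 = 11.925 / 0.401175 ≈ 29.725.

Δx_2 = 29.725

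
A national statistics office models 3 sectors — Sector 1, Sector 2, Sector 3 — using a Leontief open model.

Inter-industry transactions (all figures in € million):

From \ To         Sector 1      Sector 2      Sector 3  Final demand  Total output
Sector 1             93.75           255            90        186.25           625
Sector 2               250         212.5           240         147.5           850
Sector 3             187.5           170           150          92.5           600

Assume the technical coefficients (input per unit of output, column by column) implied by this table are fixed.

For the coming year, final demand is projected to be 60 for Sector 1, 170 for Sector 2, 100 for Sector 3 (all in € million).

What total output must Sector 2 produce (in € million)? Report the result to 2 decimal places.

x_2 = 696.07

Technical coefficients a_ij = z_ij / X_j:
  a_11 = 93.75/625 = 0.15, a_21 = 250/625 = 0.40, a_31 = 187.5/625 = 0.30
  a_12 = 255/850 = 0.30, a_22 = 212.5/850 = 0.25, a_32 = 170/850 = 0.20
  a_13 = 90/600 = 0.15, a_23 = 240/600 = 0.40, a_33 = 150/600 = 0.25
I − A =
  [   0.85    -0.30    -0.15]
  [  -0.40     0.75    -0.40]
  [  -0.30    -0.20     0.75]
Cofactors of I−A, C_ij = (−1)^(i+j)·(minor ij) (rows/columns in the sector order above):
  C_11 = (0.75)(0.75) − (-0.40)(-0.20) = 0.4825
  C_12 = −[(-0.40)(0.75) − (-0.40)(-0.30)] = 0.4200
  C_13 = (-0.40)(-0.20) − (0.75)(-0.30) = 0.3050
  C_21 = −[(-0.30)(0.75) − (-0.15)(-0.20)] = 0.2550
  C_22 = (0.85)(0.75) − (-0.15)(-0.30) = 0.5925
  C_23 = −[(0.85)(-0.20) − (-0.30)(-0.30)] = 0.2600
  C_31 = (-0.30)(-0.40) − (-0.15)(0.75) = 0.2325
  C_32 = −[(0.85)(-0.40) − (-0.15)(-0.40)] = 0.4000
  C_33 = (0.85)(0.75) − (-0.30)(-0.40) = 0.5175
det(I−A) = Σ_j (I−A)_1j·C_1j = (0.85)(0.4825) + (-0.30)(0.4200) + (-0.15)(0.3050) = 0.238375
adj(I−A) = Cᵀ =
  [ 0.4825   0.2550   0.2325]
  [ 0.4200   0.5925   0.4000]
  [ 0.3050   0.2600   0.5175]
(I − A)⁻¹ = adj(I−A) / det(I−A) ≈
  [   2.0241     1.0697     0.9754]
  [   1.7619     2.4856     1.6780]
  [   1.2795     1.0907     2.1709]
x = (I − A)⁻¹ d = adj(I−A)·d / det(I−A), with det(I−A) = 0.238375:
  x_1 = (0.4825·60 + 0.2550·170 + 0.2325·100) / 0.238375 = 95.55 / 0.238375 ≈ 400.84
  x_2 = (0.4200·60 + 0.5925·170 + 0.4000·100) / 0.238375 = 165.925 / 0.238375 ≈ 696.07
  x_3 = (0.3050·60 + 0.2600·170 + 0.5175·100) / 0.238375 = 114.25 / 0.238375 ≈ 479.29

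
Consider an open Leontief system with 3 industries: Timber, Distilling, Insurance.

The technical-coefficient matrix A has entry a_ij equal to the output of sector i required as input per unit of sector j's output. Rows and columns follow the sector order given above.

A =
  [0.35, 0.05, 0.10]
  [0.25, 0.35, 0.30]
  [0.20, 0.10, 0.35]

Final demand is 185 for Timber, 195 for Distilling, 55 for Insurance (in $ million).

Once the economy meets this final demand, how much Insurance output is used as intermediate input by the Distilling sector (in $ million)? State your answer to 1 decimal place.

I − A =
  [   0.65    -0.05    -0.10]
  [  -0.25     0.65    -0.30]
  [  -0.20    -0.10     0.65]
Cofactors of I−A, C_ij = (−1)^(i+j)·(minor ij) (rows/columns in the sector order above):
  C_11 = (0.65)(0.65) − (-0.30)(-0.10) = 0.3925
  C_12 = −[(-0.25)(0.65) − (-0.30)(-0.20)] = 0.2225
  C_13 = (-0.25)(-0.10) − (0.65)(-0.20) = 0.1550
  C_21 = −[(-0.05)(0.65) − (-0.10)(-0.10)] = 0.0425
  C_22 = (0.65)(0.65) − (-0.10)(-0.20) = 0.4025
  C_23 = −[(0.65)(-0.10) − (-0.05)(-0.20)] = 0.0750
  C_31 = (-0.05)(-0.30) − (-0.10)(0.65) = 0.0800
  C_32 = −[(0.65)(-0.30) − (-0.10)(-0.25)] = 0.2200
  C_33 = (0.65)(0.65) − (-0.05)(-0.25) = 0.4100
det(I−A) = Σ_j (I−A)_1j·C_1j = (0.65)(0.3925) + (-0.05)(0.2225) + (-0.10)(0.1550) = 0.2285
adj(I−A) = Cᵀ =
  [ 0.3925   0.0425   0.0800]
  [ 0.2225   0.4025   0.2200]
  [ 0.1550   0.0750   0.4100]
(I − A)⁻¹ = adj(I−A) / det(I−A) ≈
  [   1.7177     0.1860     0.3501]
  [   0.9737     1.7615     0.9628]
  [   0.6783     0.3282     1.7943]
First solve x = (I − A)⁻¹ d = adj(I−A)·d / det(I−A); in particular x_2 = (0.2225·185 + 0.4025·195 + 0.2200·55) / 0.2285 = 131.75 / 0.2285 ≈ 576.586.
Intermediate flow from 3 to 2: z_32 = a_32 · x_2 = 0.10 × 131.75 / 0.2285 = 13.175 / 0.2285 ≈ 57.7.

z_32 = 57.7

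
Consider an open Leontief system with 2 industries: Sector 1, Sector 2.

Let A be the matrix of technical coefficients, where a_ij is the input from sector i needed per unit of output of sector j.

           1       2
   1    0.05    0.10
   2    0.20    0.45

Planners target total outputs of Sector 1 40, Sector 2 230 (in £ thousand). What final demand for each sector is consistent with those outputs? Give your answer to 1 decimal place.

I − A =
  [   0.95    -0.10]
  [  -0.20     0.55]
d = (I − A) x:
  d_1 = (+0.95)·40 + (-0.10)·230 = 15.0
  d_2 = (-0.20)·40 + (+0.55)·230 = 118.5

d_1 = 15.0, d_2 = 118.5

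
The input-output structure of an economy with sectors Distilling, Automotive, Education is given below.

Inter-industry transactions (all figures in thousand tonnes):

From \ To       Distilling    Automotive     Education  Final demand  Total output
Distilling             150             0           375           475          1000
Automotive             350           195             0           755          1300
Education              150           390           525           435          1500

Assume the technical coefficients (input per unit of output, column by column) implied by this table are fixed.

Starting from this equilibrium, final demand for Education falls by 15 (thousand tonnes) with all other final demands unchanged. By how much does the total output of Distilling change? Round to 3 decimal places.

Δx_D = -7.746

Technical coefficients a_ij = z_ij / X_j:
  a_DD = 150/1000 = 0.15, a_AD = 350/1000 = 0.35, a_ED = 150/1000 = 0.15
  a_DA = 0/1300 = 0.00, a_AA = 195/1300 = 0.15, a_EA = 390/1300 = 0.30
  a_DE = 375/1500 = 0.25, a_AE = 0/1500 = 0.00, a_EE = 525/1500 = 0.35
I − A =
  [   0.85     0.00    -0.25]
  [  -0.35     0.85     0.00]
  [  -0.15    -0.30     0.65]
Cofactors of I−A, C_ij = (−1)^(i+j)·(minor ij) (rows/columns in the sector order above):
  C_11 = (0.85)(0.65) − (0.00)(-0.30) = 0.5525
  C_12 = −[(-0.35)(0.65) − (0.00)(-0.15)] = 0.2275
  C_13 = (-0.35)(-0.30) − (0.85)(-0.15) = 0.2325
  C_21 = −[(0.00)(0.65) − (-0.25)(-0.30)] = 0.0750
  C_22 = (0.85)(0.65) − (-0.25)(-0.15) = 0.5150
  C_23 = −[(0.85)(-0.30) − (0.00)(-0.15)] = 0.2550
  C_31 = (0.00)(0.00) − (-0.25)(0.85) = 0.2125
  C_32 = −[(0.85)(0.00) − (-0.25)(-0.35)] = 0.0875
  C_33 = (0.85)(0.85) − (0.00)(-0.35) = 0.7225
det(I−A) = Σ_j (I−A)_1j·C_1j = (0.85)(0.5525) + (0.00)(0.2275) + (-0.25)(0.2325) = 0.4115
adj(I−A) = Cᵀ =
  [ 0.5525   0.0750   0.2125]
  [ 0.2275   0.5150   0.0875]
  [ 0.2325   0.2550   0.7225]
(I − A)⁻¹ = adj(I−A) / det(I−A) ≈
  [   1.3426     0.1823     0.5164]
  [   0.5529     1.2515     0.2126]
  [   0.5650     0.6197     1.7558]
Δx = (I − A)⁻¹ Δd with Δd having -15 in the Education component and 0 elsewhere.
So Δx_D = L_DE · (-15), where L_DE = adj(I−A)_DE / det(I−A) = 0.2125 / 0.4115.
Δx_D = 0.2125 × (-15) / 0.4115 = -3.1875 / 0.4115 ≈ -7.746.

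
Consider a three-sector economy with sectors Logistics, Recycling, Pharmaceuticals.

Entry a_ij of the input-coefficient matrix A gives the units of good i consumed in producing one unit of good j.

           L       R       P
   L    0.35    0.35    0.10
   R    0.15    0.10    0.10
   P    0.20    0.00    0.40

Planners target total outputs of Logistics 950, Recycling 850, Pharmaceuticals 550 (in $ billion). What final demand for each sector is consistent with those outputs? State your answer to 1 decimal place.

I − A =
  [   0.65    -0.35    -0.10]
  [  -0.15     0.90    -0.10]
  [  -0.20     0.00     0.60]
d = (I − A) x:
  d_L = (+0.65)·950 + (-0.35)·850 + (-0.10)·550 = 265.0
  d_R = (-0.15)·950 + (+0.90)·850 + (-0.10)·550 = 567.5
  d_P = (-0.20)·950 + (+0.00)·850 + (+0.60)·550 = 140.0

d_L = 265.0, d_R = 567.5, d_P = 140.0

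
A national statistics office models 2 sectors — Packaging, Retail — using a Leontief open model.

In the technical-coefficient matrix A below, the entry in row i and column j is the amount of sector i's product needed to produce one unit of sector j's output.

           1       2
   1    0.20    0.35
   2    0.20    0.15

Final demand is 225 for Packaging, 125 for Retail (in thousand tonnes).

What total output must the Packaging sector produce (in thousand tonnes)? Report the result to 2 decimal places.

I − A =
  [   0.80    -0.35]
  [  -0.20     0.85]
det(I−A) = (0.80)(0.85) − (-0.35)(-0.20) = 0.6100
adj(I−A) = [[0.85, 0.35], [0.20, 0.80]]
(I − A)⁻¹ = adj(I−A) / det(I−A) ≈
  [   1.3934     0.5738]
  [   0.3279     1.3115]
x = (I − A)⁻¹ d = adj(I−A)·d / det(I−A), with det(I−A) = 0.6100:
  x_1 = (0.85·225 + 0.35·125) / 0.6100 = 235.00 / 0.6100 ≈ 385.25
  x_2 = (0.20·225 + 0.80·125) / 0.6100 = 145.00 / 0.6100 ≈ 237.70

x_1 = 385.25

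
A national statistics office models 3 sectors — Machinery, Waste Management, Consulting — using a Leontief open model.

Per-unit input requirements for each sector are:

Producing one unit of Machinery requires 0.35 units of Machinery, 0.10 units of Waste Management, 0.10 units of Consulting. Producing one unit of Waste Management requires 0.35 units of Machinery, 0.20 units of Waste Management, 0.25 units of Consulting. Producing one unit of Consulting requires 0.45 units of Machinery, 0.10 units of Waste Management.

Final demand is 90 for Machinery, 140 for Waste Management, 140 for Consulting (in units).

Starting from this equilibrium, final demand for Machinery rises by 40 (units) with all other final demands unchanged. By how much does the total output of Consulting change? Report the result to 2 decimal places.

Δx_3 = 10.05

I − A =
  [   0.65    -0.35    -0.45]
  [  -0.10     0.80    -0.10]
  [  -0.10    -0.25     1.00]
Cofactors of I−A, C_ij = (−1)^(i+j)·(minor ij) (rows/columns in the sector order above):
  C_11 = (0.80)(1.00) − (-0.10)(-0.25) = 0.7750
  C_12 = −[(-0.10)(1.00) − (-0.10)(-0.10)] = 0.1100
  C_13 = (-0.10)(-0.25) − (0.80)(-0.10) = 0.1050
  C_21 = −[(-0.35)(1.00) − (-0.45)(-0.25)] = 0.4625
  C_22 = (0.65)(1.00) − (-0.45)(-0.10) = 0.6050
  C_23 = −[(0.65)(-0.25) − (-0.35)(-0.10)] = 0.1975
  C_31 = (-0.35)(-0.10) − (-0.45)(0.80) = 0.3950
  C_32 = −[(0.65)(-0.10) − (-0.45)(-0.10)] = 0.1100
  C_33 = (0.65)(0.80) − (-0.35)(-0.10) = 0.4850
det(I−A) = Σ_j (I−A)_1j·C_1j = (0.65)(0.7750) + (-0.35)(0.1100) + (-0.45)(0.1050) = 0.4180
adj(I−A) = Cᵀ =
  [ 0.7750   0.4625   0.3950]
  [ 0.1100   0.6050   0.1100]
  [ 0.1050   0.1975   0.4850]
(I − A)⁻¹ = adj(I−A) / det(I−A) ≈
  [   1.8541     1.1065     0.9450]
  [   0.2632     1.4474     0.2632]
  [   0.2512     0.4725     1.1603]
Δx = (I − A)⁻¹ Δd with Δd having +40 in the Machinery component and 0 elsewhere.
So Δx_3 = L_31 · (+40), where L_31 = adj(I−A)_31 / det(I−A) = 0.1050 / 0.4180.
Δx_3 = 0.1050 × (+40) / 0.4180 = 4.20 / 0.4180 ≈ 10.05.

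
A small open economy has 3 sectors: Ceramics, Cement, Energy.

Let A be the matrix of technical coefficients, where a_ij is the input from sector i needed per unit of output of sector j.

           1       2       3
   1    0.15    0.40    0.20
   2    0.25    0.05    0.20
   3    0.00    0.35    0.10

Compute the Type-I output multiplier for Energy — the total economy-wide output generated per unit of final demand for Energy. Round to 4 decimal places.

I − A =
  [   0.85    -0.40    -0.20]
  [  -0.25     0.95    -0.20]
  [   0.00    -0.35     0.90]
Cofactors of I−A, C_ij = (−1)^(i+j)·(minor ij) (rows/columns in the sector order above):
  C_11 = (0.95)(0.90) − (-0.20)(-0.35) = 0.7850
  C_12 = −[(-0.25)(0.90) − (-0.20)(0.00)] = 0.2250
  C_13 = (-0.25)(-0.35) − (0.95)(0.00) = 0.0875
  C_21 = −[(-0.40)(0.90) − (-0.20)(-0.35)] = 0.4300
  C_22 = (0.85)(0.90) − (-0.20)(0.00) = 0.7650
  C_23 = −[(0.85)(-0.35) − (-0.40)(0.00)] = 0.2975
  C_31 = (-0.40)(-0.20) − (-0.20)(0.95) = 0.2700
  C_32 = −[(0.85)(-0.20) − (-0.20)(-0.25)] = 0.2200
  C_33 = (0.85)(0.95) − (-0.40)(-0.25) = 0.7075
det(I−A) = Σ_j (I−A)_1j·C_1j = (0.85)(0.7850) + (-0.40)(0.2250) + (-0.20)(0.0875) = 0.55975
adj(I−A) = Cᵀ =
  [ 0.7850   0.4300   0.2700]
  [ 0.2250   0.7650   0.2200]
  [ 0.0875   0.2975   0.7075]
(I − A)⁻¹ = adj(I−A) / det(I−A) ≈
  [   1.40241     0.76820     0.48236]
  [   0.40197     1.36668     0.39303]
  [   0.15632     0.53149     1.26396]
The output multiplier for sector j is the column-j sum of the Leontief inverse (I − A)⁻¹ = adj(I−A) / det(I−A).
Column 3 of adj(I−A): (0.2700, 0.2200, 0.7075); det(I−A) = 0.55975.
m_3 = (0.2700 + 0.2200 + 0.7075) / 0.55975 = 1.1975 / 0.55975 ≈ 2.1393.

m_3 = 2.1393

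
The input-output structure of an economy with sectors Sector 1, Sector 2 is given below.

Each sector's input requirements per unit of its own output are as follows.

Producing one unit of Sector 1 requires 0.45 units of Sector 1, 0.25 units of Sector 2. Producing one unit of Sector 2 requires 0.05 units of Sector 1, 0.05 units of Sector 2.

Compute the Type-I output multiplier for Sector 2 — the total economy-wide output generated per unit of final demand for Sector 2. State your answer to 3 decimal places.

I − A =
  [   0.55    -0.05]
  [  -0.25     0.95]
det(I−A) = (0.55)(0.95) − (-0.05)(-0.25) = 0.5100
adj(I−A) = [[0.95, 0.05], [0.25, 0.55]]
(I − A)⁻¹ = adj(I−A) / det(I−A) ≈
  [   1.8627     0.0980]
  [   0.4902     1.0784]
The output multiplier for sector j is the column-j sum of the Leontief inverse (I − A)⁻¹ = adj(I−A) / det(I−A).
Column 2 of adj(I−A): (0.05, 0.55); det(I−A) = 0.5100.
m_2 = (0.05 + 0.55) / 0.5100 = 0.60 / 0.5100 ≈ 1.176.

m_2 = 1.176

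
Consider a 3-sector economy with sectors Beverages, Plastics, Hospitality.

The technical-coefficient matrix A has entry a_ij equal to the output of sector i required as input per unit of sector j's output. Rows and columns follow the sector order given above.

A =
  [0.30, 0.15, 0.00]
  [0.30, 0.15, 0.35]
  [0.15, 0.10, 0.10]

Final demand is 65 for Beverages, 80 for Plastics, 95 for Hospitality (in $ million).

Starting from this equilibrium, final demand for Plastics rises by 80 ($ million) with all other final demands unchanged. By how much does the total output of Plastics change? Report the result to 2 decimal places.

I − A =
  [   0.70    -0.15     0.00]
  [  -0.30     0.85    -0.35]
  [  -0.15    -0.10     0.90]
Cofactors of I−A, C_ij = (−1)^(i+j)·(minor ij) (rows/columns in the sector order above):
  C_11 = (0.85)(0.90) − (-0.35)(-0.10) = 0.7300
  C_12 = −[(-0.30)(0.90) − (-0.35)(-0.15)] = 0.3225
  C_13 = (-0.30)(-0.10) − (0.85)(-0.15) = 0.1575
  C_21 = −[(-0.15)(0.90) − (0.00)(-0.10)] = 0.1350
  C_22 = (0.70)(0.90) − (0.00)(-0.15) = 0.6300
  C_23 = −[(0.70)(-0.10) − (-0.15)(-0.15)] = 0.0925
  C_31 = (-0.15)(-0.35) − (0.00)(0.85) = 0.0525
  C_32 = −[(0.70)(-0.35) − (0.00)(-0.30)] = 0.2450
  C_33 = (0.70)(0.85) − (-0.15)(-0.30) = 0.5500
det(I−A) = Σ_j (I−A)_1j·C_1j = (0.70)(0.7300) + (-0.15)(0.3225) + (0.00)(0.1575) = 0.462625
adj(I−A) = Cᵀ =
  [ 0.7300   0.1350   0.0525]
  [ 0.3225   0.6300   0.2450]
  [ 0.1575   0.0925   0.5500]
(I − A)⁻¹ = adj(I−A) / det(I−A) ≈
  [   1.5780     0.2918     0.1135]
  [   0.6971     1.3618     0.5296]
  [   0.3404     0.1999     1.1889]
Δx = (I − A)⁻¹ Δd with Δd having +80 in the Plastics component and 0 elsewhere.
So Δx_P = L_PP · (+80), where L_PP = adj(I−A)_PP / det(I−A) = 0.6300 / 0.462625.
Δx_P = 0.6300 × (+80) / 0.462625 = 50.40 / 0.462625 ≈ 108.94.

Δx_P = 108.94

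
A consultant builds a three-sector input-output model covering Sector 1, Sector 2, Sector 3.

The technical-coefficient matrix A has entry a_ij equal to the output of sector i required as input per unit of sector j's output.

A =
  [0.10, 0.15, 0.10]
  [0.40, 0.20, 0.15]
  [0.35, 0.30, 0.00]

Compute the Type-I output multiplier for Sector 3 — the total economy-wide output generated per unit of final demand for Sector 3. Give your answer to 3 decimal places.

m_3 = 1.640

I − A =
  [   0.90    -0.15    -0.10]
  [  -0.40     0.80    -0.15]
  [  -0.35    -0.30     1.00]
Cofactors of I−A, C_ij = (−1)^(i+j)·(minor ij) (rows/columns in the sector order above):
  C_11 = (0.80)(1.00) − (-0.15)(-0.30) = 0.7550
  C_12 = −[(-0.40)(1.00) − (-0.15)(-0.35)] = 0.4525
  C_13 = (-0.40)(-0.30) − (0.80)(-0.35) = 0.4000
  C_21 = −[(-0.15)(1.00) − (-0.10)(-0.30)] = 0.1800
  C_22 = (0.90)(1.00) − (-0.10)(-0.35) = 0.8650
  C_23 = −[(0.90)(-0.30) − (-0.15)(-0.35)] = 0.3225
  C_31 = (-0.15)(-0.15) − (-0.10)(0.80) = 0.1025
  C_32 = −[(0.90)(-0.15) − (-0.10)(-0.40)] = 0.1750
  C_33 = (0.90)(0.80) − (-0.15)(-0.40) = 0.6600
det(I−A) = Σ_j (I−A)_1j·C_1j = (0.90)(0.7550) + (-0.15)(0.4525) + (-0.10)(0.4000) = 0.571625
adj(I−A) = Cᵀ =
  [ 0.7550   0.1800   0.1025]
  [ 0.4525   0.8650   0.1750]
  [ 0.4000   0.3225   0.6600]
(I − A)⁻¹ = adj(I−A) / det(I−A) ≈
  [   1.3208     0.3149     0.1793]
  [   0.7916     1.5132     0.3061]
  [   0.6998     0.5642     1.1546]
The output multiplier for sector j is the column-j sum of the Leontief inverse (I − A)⁻¹ = adj(I−A) / det(I−A).
Column 3 of adj(I−A): (0.1025, 0.1750, 0.6600); det(I−A) = 0.571625.
m_3 = (0.1025 + 0.1750 + 0.6600) / 0.571625 = 0.9375 / 0.571625 ≈ 1.640.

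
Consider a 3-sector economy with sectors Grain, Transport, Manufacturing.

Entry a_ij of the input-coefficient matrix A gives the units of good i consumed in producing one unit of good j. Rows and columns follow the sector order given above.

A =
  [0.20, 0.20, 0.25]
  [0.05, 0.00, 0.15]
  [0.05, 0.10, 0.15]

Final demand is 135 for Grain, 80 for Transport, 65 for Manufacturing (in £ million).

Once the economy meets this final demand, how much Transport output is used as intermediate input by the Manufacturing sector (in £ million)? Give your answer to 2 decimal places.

z_TM = 15.36

I − A =
  [   0.80    -0.20    -0.25]
  [  -0.05     1.00    -0.15]
  [  -0.05    -0.10     0.85]
Cofactors of I−A, C_ij = (−1)^(i+j)·(minor ij) (rows/columns in the sector order above):
  C_11 = (1.00)(0.85) − (-0.15)(-0.10) = 0.8350
  C_12 = −[(-0.05)(0.85) − (-0.15)(-0.05)] = 0.0500
  C_13 = (-0.05)(-0.10) − (1.00)(-0.05) = 0.0550
  C_21 = −[(-0.20)(0.85) − (-0.25)(-0.10)] = 0.1950
  C_22 = (0.80)(0.85) − (-0.25)(-0.05) = 0.6675
  C_23 = −[(0.80)(-0.10) − (-0.20)(-0.05)] = 0.0900
  C_31 = (-0.20)(-0.15) − (-0.25)(1.00) = 0.2800
  C_32 = −[(0.80)(-0.15) − (-0.25)(-0.05)] = 0.1325
  C_33 = (0.80)(1.00) − (-0.20)(-0.05) = 0.7900
det(I−A) = Σ_j (I−A)_1j·C_1j = (0.80)(0.8350) + (-0.20)(0.0500) + (-0.25)(0.0550) = 0.64425
adj(I−A) = Cᵀ =
  [ 0.8350   0.1950   0.2800]
  [ 0.0500   0.6675   0.1325]
  [ 0.0550   0.0900   0.7900]
(I − A)⁻¹ = adj(I−A) / det(I−A) ≈
  [   1.2961     0.3027     0.4346]
  [   0.0776     1.0361     0.2057]
  [   0.0854     0.1397     1.2262]
First solve x = (I − A)⁻¹ d = adj(I−A)·d / det(I−A); in particular x_M = (0.0550·135 + 0.0900·80 + 0.7900·65) / 0.64425 = 65.975 / 0.64425 ≈ 102.4059.
Intermediate flow from T to M: z_TM = a_TM · x_M = 0.15 × 65.975 / 0.64425 = 9.89625 / 0.64425 ≈ 15.36.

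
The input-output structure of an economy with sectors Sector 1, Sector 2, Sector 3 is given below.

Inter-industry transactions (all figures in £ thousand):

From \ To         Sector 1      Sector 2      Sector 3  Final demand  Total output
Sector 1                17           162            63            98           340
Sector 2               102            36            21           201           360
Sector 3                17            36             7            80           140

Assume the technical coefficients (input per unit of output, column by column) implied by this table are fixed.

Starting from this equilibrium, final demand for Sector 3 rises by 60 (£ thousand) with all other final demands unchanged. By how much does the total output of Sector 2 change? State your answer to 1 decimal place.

Δx_2 = 26.3

Technical coefficients a_ij = z_ij / X_j:
  a_11 = 17/340 = 0.05, a_21 = 102/340 = 0.30, a_31 = 17/340 = 0.05
  a_12 = 162/360 = 0.45, a_22 = 36/360 = 0.10, a_32 = 36/360 = 0.10
  a_13 = 63/140 = 0.45, a_23 = 21/140 = 0.15, a_33 = 7/140 = 0.05
I − A =
  [   0.95    -0.45    -0.45]
  [  -0.30     0.90    -0.15]
  [  -0.05    -0.10     0.95]
Cofactors of I−A, C_ij = (−1)^(i+j)·(minor ij) (rows/columns in the sector order above):
  C_11 = (0.90)(0.95) − (-0.15)(-0.10) = 0.8400
  C_12 = −[(-0.30)(0.95) − (-0.15)(-0.05)] = 0.2925
  C_13 = (-0.30)(-0.10) − (0.90)(-0.05) = 0.0750
  C_21 = −[(-0.45)(0.95) − (-0.45)(-0.10)] = 0.4725
  C_22 = (0.95)(0.95) − (-0.45)(-0.05) = 0.8800
  C_23 = −[(0.95)(-0.10) − (-0.45)(-0.05)] = 0.1175
  C_31 = (-0.45)(-0.15) − (-0.45)(0.90) = 0.4725
  C_32 = −[(0.95)(-0.15) − (-0.45)(-0.30)] = 0.2775
  C_33 = (0.95)(0.90) − (-0.45)(-0.30) = 0.7200
det(I−A) = Σ_j (I−A)_1j·C_1j = (0.95)(0.8400) + (-0.45)(0.2925) + (-0.45)(0.0750) = 0.632625
adj(I−A) = Cᵀ =
  [ 0.8400   0.4725   0.4725]
  [ 0.2925   0.8800   0.2775]
  [ 0.0750   0.1175   0.7200]
(I − A)⁻¹ = adj(I−A) / det(I−A) ≈
  [   1.3278     0.7469     0.7469]
  [   0.4624     1.3910     0.4386]
  [   0.1186     0.1857     1.1381]
Δx = (I − A)⁻¹ Δd with Δd having +60 in the Sector 3 component and 0 elsewhere.
So Δx_2 = L_23 · (+60), where L_23 = adj(I−A)_23 / det(I−A) = 0.2775 / 0.632625.
Δx_2 = 0.2775 × (+60) / 0.632625 = 16.65 / 0.632625 ≈ 26.3.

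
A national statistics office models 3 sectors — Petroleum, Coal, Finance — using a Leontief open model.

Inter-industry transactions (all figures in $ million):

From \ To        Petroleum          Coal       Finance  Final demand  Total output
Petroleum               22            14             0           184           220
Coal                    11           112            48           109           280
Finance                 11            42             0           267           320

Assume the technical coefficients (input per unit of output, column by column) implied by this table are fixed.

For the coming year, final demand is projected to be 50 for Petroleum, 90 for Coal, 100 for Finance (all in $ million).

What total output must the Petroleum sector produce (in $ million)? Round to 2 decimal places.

x_P = 66.02

Technical coefficients a_ij = z_ij / X_j:
  a_PP = 22/220 = 0.10, a_CP = 11/220 = 0.05, a_FP = 11/220 = 0.05
  a_PC = 14/280 = 0.05, a_CC = 112/280 = 0.40, a_FC = 42/280 = 0.15
  a_PF = 0/320 = 0.00, a_CF = 48/320 = 0.15, a_FF = 0/320 = 0.00
I − A =
  [   0.90    -0.05     0.00]
  [  -0.05     0.60    -0.15]
  [  -0.05    -0.15     1.00]
Cofactors of I−A, C_ij = (−1)^(i+j)·(minor ij) (rows/columns in the sector order above):
  C_11 = (0.60)(1.00) − (-0.15)(-0.15) = 0.5775
  C_12 = −[(-0.05)(1.00) − (-0.15)(-0.05)] = 0.0575
  C_13 = (-0.05)(-0.15) − (0.60)(-0.05) = 0.0375
  C_21 = −[(-0.05)(1.00) − (0.00)(-0.15)] = 0.0500
  C_22 = (0.90)(1.00) − (0.00)(-0.05) = 0.9000
  C_23 = −[(0.90)(-0.15) − (-0.05)(-0.05)] = 0.1375
  C_31 = (-0.05)(-0.15) − (0.00)(0.60) = 0.0075
  C_32 = −[(0.90)(-0.15) − (0.00)(-0.05)] = 0.1350
  C_33 = (0.90)(0.60) − (-0.05)(-0.05) = 0.5375
det(I−A) = Σ_j (I−A)_1j·C_1j = (0.90)(0.5775) + (-0.05)(0.0575) + (0.00)(0.0375) = 0.516875
adj(I−A) = Cᵀ =
  [ 0.5775   0.0500   0.0075]
  [ 0.0575   0.9000   0.1350]
  [ 0.0375   0.1375   0.5375]
(I − A)⁻¹ = adj(I−A) / det(I−A) ≈
  [   1.1173     0.0967     0.0145]
  [   0.1112     1.7412     0.2612]
  [   0.0726     0.2660     1.0399]
x = (I − A)⁻¹ d = adj(I−A)·d / det(I−A), with det(I−A) = 0.516875:
  x_P = (0.5775·50 + 0.0500·90 + 0.0075·100) / 0.516875 = 34.125 / 0.516875 ≈ 66.02
  x_C = (0.0575·50 + 0.9000·90 + 0.1350·100) / 0.516875 = 97.375 / 0.516875 ≈ 188.39
  x_F = (0.0375·50 + 0.1375·90 + 0.5375·100) / 0.516875 = 68.00 / 0.516875 ≈ 131.56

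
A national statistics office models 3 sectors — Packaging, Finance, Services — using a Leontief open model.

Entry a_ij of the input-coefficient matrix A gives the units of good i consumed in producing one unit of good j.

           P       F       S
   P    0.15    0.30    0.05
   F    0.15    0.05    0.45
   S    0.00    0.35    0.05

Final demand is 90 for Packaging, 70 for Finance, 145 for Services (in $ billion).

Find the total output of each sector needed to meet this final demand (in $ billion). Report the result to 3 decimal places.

x_P = 195.088, x_F = 214.161, x_S = 231.533

I − A =
  [   0.85    -0.30    -0.05]
  [  -0.15     0.95    -0.45]
  [   0.00    -0.35     0.95]
Cofactors of I−A, C_ij = (−1)^(i+j)·(minor ij) (rows/columns in the sector order above):
  C_11 = (0.95)(0.95) − (-0.45)(-0.35) = 0.7450
  C_12 = −[(-0.15)(0.95) − (-0.45)(0.00)] = 0.1425
  C_13 = (-0.15)(-0.35) − (0.95)(0.00) = 0.0525
  C_21 = −[(-0.30)(0.95) − (-0.05)(-0.35)] = 0.3025
  C_22 = (0.85)(0.95) − (-0.05)(0.00) = 0.8075
  C_23 = −[(0.85)(-0.35) − (-0.30)(0.00)] = 0.2975
  C_31 = (-0.30)(-0.45) − (-0.05)(0.95) = 0.1825
  C_32 = −[(0.85)(-0.45) − (-0.05)(-0.15)] = 0.3900
  C_33 = (0.85)(0.95) − (-0.30)(-0.15) = 0.7625
det(I−A) = Σ_j (I−A)_1j·C_1j = (0.85)(0.7450) + (-0.30)(0.1425) + (-0.05)(0.0525) = 0.587875
adj(I−A) = Cᵀ =
  [ 0.7450   0.3025   0.1825]
  [ 0.1425   0.8075   0.3900]
  [ 0.0525   0.2975   0.7625]
(I − A)⁻¹ = adj(I−A) / det(I−A) ≈
  [   1.2673     0.5146     0.3104]
  [   0.2424     1.3736     0.6634]
  [   0.0893     0.5061     1.2970]
x = (I − A)⁻¹ d = adj(I−A)·d / det(I−A), with det(I−A) = 0.587875:
  x_P = (0.7450·90 + 0.3025·70 + 0.1825·145) / 0.587875 = 114.6875 / 0.587875 ≈ 195.088
  x_F = (0.1425·90 + 0.8075·70 + 0.3900·145) / 0.587875 = 125.90 / 0.587875 ≈ 214.161
  x_S = (0.0525·90 + 0.2975·70 + 0.7625·145) / 0.587875 = 136.1125 / 0.587875 ≈ 231.533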